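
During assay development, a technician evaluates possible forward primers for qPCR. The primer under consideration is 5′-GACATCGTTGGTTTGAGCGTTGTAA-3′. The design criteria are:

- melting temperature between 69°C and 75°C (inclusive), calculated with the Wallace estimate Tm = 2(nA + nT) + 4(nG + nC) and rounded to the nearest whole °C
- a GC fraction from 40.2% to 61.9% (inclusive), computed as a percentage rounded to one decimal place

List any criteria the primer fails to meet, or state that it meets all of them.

Meets all criteria.

Base counts: A=5, T=9, G=8, C=3 (length 25).
Tm: Tm = 2·14 + 4·11 = 72°C ✓
GC content: GC 11/25 = 44.0% ✓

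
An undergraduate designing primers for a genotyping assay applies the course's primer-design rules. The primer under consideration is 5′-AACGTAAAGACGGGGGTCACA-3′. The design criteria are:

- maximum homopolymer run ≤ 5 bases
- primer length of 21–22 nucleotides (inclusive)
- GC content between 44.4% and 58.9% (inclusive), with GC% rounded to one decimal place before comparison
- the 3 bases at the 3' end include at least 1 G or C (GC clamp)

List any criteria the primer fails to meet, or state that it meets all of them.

Base counts: A=8, T=2, G=7, C=4 (length 21).
homopolymer run: longest run = 5 ✓
length: length 21 ✓
GC content: GC 11/21 = 52.4% ✓
GC clamp: 3' end ACA has 1 G/C ✓

Meets all criteria.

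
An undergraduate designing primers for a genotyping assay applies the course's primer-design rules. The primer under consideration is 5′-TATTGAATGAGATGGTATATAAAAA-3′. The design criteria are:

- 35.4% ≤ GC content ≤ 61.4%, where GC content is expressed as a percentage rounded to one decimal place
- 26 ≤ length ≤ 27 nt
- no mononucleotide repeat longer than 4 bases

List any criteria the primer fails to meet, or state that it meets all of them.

Base counts: A=12, T=8, G=5, C=0 (length 25).
GC content: GC 5/25 = 20.0%, outside 35.4–61.4% ✗
length: length 25, outside 26–27 ✗
homopolymer run: longest run = 5, exceeds 4 ✗

Fails: GC content, length, homopolymer run.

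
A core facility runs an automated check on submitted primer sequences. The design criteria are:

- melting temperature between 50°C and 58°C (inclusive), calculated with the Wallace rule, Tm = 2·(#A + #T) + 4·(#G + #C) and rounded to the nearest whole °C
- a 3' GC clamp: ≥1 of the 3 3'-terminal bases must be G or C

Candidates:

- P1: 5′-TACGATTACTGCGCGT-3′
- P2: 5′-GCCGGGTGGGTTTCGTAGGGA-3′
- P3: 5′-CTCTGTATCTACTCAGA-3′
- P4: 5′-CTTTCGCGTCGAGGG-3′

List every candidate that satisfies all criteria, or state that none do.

P4 only.

P1 (16 nt, A=3 T=5 G=4 C=4): Tm = 2·8 + 4·8 = 48°C, outside 50–58°C ✗; 3' end CGT has 2 G/C ✓ — fails.
P2 (21 nt, A=2 T=5 G=11 C=3): Tm = 2·7 + 4·14 = 70°C, outside 50–58°C ✗; 3' end GGA has 2 G/C ✓ — fails.
P3 (17 nt, A=4 T=6 G=2 C=5): Tm = 2·10 + 4·7 = 48°C, outside 50–58°C ✗; 3' end AGA has 1 G/C ✓ — fails.
P4 (15 nt, A=1 T=4 G=6 C=4): Tm = 2·5 + 4·10 = 50°C ✓; 3' end GGG has 3 G/C ✓ — passes.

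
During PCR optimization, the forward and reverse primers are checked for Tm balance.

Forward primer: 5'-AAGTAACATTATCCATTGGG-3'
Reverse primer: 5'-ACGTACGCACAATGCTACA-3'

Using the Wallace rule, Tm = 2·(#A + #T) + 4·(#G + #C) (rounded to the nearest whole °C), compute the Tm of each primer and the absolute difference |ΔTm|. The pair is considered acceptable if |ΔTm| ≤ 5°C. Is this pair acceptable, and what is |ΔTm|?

|ΔTm| = 2°C; the pair is acceptable.

Forward: A=7 T=6 G=4 C=3 → Tm = 2·13 + 4·7 = 54°C.
Reverse: A=7 T=3 G=3 C=6 → Tm = 2·10 + 4·9 = 56°C.
|ΔTm| = |54 − 56| = 2°C, ≤ 5°C.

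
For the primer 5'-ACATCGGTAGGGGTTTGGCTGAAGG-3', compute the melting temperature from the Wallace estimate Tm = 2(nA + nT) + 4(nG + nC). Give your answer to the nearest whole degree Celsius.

Base counts: A=5, T=6, G=11, C=3 (length 25).
Tm = 2·(5+6) + 4·(11+3) = 2·11 + 4·14 = 22 + 56 = 78°C.

78°C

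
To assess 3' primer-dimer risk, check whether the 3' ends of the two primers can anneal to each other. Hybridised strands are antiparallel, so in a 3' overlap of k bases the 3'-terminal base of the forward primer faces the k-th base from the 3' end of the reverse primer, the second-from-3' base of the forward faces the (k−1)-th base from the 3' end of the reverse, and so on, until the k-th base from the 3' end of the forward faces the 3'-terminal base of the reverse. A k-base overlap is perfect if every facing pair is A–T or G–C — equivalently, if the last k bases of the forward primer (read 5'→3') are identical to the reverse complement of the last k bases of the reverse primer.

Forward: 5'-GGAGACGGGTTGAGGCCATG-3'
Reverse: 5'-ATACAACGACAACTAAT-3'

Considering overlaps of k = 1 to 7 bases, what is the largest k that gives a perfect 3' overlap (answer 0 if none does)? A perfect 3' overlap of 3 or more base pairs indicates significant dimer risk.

Longest perfect overlap: 0 complementary base pairs; below the dimer-risk threshold (threshold 3).

Last 7 bases (5'→3') — forward …GGCCATG, reverse …AACTAAT.
Reverse complement of the reverse primer's last 7 bases: ATTAGTT; its first k bases are the reverse complement of the reverse primer's last k bases, so a perfect k-base overlap needs the forward primer's last k bases to equal them.
Comparing (forward last k vs required): k=1: G vs A ✗; k=2: TG vs AT ✗; k=3: ATG vs ATT ✗; k=4: CATG vs ATTA ✗; k=5: CCATG vs ATTAG ✗; k=6: GCCATG vs ATTAGT ✗; k=7: GGCCATG vs ATTAGTT ✗.
No overlap length from 1 to 7 is perfect, so the longest perfect 3' overlap is 0.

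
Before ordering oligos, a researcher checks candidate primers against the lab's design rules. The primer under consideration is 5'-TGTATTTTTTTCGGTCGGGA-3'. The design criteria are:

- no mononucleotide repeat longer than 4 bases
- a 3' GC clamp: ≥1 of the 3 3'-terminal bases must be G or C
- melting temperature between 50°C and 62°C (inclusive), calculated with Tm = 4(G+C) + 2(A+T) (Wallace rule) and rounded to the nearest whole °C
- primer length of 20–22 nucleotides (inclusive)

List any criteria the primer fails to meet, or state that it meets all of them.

Fails: homopolymer run.

Base counts: A=2, T=10, G=6, C=2 (length 20).
homopolymer run: longest run = 7, exceeds 4 ✗
GC clamp: 3' end GGA has 2 G/C ✓
Tm: Tm = 2·12 + 4·8 = 56°C ✓
length: length 20 ✓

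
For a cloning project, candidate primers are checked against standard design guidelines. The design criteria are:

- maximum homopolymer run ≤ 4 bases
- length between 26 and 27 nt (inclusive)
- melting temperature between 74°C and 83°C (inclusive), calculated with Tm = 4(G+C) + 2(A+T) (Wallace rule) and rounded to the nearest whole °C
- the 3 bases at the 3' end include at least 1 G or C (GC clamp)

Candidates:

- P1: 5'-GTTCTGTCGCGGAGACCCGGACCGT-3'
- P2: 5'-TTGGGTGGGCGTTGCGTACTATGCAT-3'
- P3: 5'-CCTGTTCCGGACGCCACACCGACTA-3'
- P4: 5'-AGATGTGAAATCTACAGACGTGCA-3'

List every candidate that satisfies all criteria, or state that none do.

P1 (25 nt, A=3 T=5 G=9 C=8): longest run = 3 ✓; length 25, outside 26–27 ✗; Tm = 2·8 + 4·17 = 84°C, outside 74–83°C ✗; 3' end CGT has 2 G/C ✓ — fails.
P2 (26 nt, A=3 T=9 G=10 C=4): longest run = 3 ✓; length 26 ✓; Tm = 2·12 + 4·14 = 80°C ✓; 3' end CAT has 1 G/C ✓ — passes.
P3 (25 nt, A=5 T=4 G=5 C=11): longest run = 2 ✓; length 25, outside 26–27 ✗; Tm = 2·9 + 4·16 = 82°C ✓; 3' end CTA has 1 G/C ✓ — fails.
P4 (24 nt, A=9 T=5 G=6 C=4): longest run = 3 ✓; length 24, outside 26–27 ✗; Tm = 2·14 + 4·10 = 68°C, outside 74–83°C ✗; 3' end GCA has 2 G/C ✓ — fails.

P2 only.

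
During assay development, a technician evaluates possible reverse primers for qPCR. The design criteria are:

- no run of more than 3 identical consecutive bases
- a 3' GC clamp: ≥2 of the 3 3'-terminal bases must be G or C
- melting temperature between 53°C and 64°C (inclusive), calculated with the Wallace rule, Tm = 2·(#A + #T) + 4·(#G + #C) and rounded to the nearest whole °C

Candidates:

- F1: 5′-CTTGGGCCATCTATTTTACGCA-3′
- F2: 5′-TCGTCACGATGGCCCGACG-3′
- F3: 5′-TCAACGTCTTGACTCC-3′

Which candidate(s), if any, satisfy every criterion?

F2 only.

F1 (22 nt, A=4 T=8 G=4 C=6): longest run = 4, exceeds 3 ✗; 3' end GCA has 2 G/C ✓; Tm = 2·12 + 4·10 = 64°C ✓ — fails.
F2 (19 nt, A=3 T=3 G=6 C=7): longest run = 3 ✓; 3' end ACG has 2 G/C ✓; Tm = 2·6 + 4·13 = 64°C ✓ — passes.
F3 (16 nt, A=3 T=5 G=2 C=6): longest run = 2 ✓; 3' end TCC has 2 G/C ✓; Tm = 2·8 + 4·8 = 48°C, outside 53–64°C ✗ — fails.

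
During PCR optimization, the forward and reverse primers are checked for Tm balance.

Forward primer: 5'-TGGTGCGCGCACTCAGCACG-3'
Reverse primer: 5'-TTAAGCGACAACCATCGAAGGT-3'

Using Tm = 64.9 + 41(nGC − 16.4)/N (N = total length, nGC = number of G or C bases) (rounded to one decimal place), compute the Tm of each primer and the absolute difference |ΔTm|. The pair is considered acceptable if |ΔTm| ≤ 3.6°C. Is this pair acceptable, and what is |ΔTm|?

Forward: G+C = 14, N = 20 → Tm = 64.9 + 41·(14 − 16.4)/20 = 60.0°C.
Reverse: G+C = 10, N = 22 → Tm = 64.9 + 41·(10 − 16.4)/22 = 53.0°C.
|ΔTm| = |60.0 − 53.0| = 7.0°C, > 3.6°C.

|ΔTm| = 7.0°C; the pair is not acceptable.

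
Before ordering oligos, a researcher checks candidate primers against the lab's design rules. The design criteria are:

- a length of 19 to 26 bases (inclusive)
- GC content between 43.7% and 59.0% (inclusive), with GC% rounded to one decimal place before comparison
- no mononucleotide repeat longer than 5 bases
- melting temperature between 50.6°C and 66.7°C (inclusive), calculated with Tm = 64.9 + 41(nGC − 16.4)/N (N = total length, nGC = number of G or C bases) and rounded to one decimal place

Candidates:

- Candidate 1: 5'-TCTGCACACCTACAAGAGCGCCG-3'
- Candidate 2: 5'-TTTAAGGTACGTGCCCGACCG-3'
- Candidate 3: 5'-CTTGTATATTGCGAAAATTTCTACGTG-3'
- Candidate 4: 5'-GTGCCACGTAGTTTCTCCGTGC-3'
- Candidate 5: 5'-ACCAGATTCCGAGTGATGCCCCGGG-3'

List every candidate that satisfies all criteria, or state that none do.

Candidate 1 (23 nt, A=6 T=3 G=5 C=9): length 23 ✓; GC 14/23 = 60.9%, outside 43.7–59.0% ✗; longest run = 2 ✓; Tm = 64.9 + 41·(14 − 16.4)/23 = 60.6°C ✓ — fails.
Candidate 2 (21 nt, A=4 T=5 G=6 C=6): length 21 ✓; GC 12/21 = 57.1% ✓; longest run = 3 ✓; Tm = 64.9 + 41·(12 − 16.4)/21 = 56.3°C ✓ — passes.
Candidate 3 (27 nt, A=7 T=11 G=5 C=4): length 27, outside 19–26 ✗; GC 9/27 = 33.3%, outside 43.7–59.0% ✗; longest run = 4 ✓; Tm = 64.9 + 41·(9 − 16.4)/27 = 53.7°C ✓ — fails.
Candidate 4 (22 nt, A=2 T=7 G=6 C=7): length 22 ✓; GC 13/22 = 59.1%, outside 43.7–59.0% ✗; longest run = 3 ✓; Tm = 64.9 + 41·(13 − 16.4)/22 = 58.6°C ✓ — fails.
Candidate 5 (25 nt, A=5 T=4 G=8 C=8): length 25 ✓; GC 16/25 = 64.0%, outside 43.7–59.0% ✗; longest run = 4 ✓; Tm = 64.9 + 41·(16 − 16.4)/25 = 64.2°C ✓ — fails.

Candidate 2 only.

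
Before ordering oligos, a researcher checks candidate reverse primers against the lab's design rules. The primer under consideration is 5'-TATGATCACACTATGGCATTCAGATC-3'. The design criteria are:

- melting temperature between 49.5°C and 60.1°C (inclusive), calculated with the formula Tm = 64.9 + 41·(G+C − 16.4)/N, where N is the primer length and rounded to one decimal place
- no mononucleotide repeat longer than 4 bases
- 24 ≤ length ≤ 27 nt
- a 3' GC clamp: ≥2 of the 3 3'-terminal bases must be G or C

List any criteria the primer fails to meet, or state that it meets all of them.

Fails: GC clamp.

Base counts: A=8, T=8, G=4, C=6 (length 26).
Tm: Tm = 64.9 + 41·(10 − 16.4)/26 = 54.8°C ✓
homopolymer run: longest run = 2 ✓
length: length 26 ✓
GC clamp: 3' end ATC has 1 G/C, need ≥2 ✗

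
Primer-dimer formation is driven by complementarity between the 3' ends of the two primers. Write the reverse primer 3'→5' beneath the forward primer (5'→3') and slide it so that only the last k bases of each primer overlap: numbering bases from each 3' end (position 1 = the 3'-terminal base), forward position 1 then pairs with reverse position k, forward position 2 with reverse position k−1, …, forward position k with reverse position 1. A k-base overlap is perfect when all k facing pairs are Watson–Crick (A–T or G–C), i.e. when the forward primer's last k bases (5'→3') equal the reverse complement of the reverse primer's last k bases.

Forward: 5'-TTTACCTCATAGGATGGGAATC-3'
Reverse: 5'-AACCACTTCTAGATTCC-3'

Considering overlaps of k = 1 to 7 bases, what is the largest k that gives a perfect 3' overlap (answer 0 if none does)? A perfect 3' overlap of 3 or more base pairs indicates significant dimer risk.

Longest perfect overlap: 6 complementary base pairs; significant dimer risk (threshold 3).

Last 7 bases (5'→3') — forward …GGGAATC, reverse …AGATTCC.
Reverse complement of the reverse primer's last 7 bases: GGAATCT; its first k bases are the reverse complement of the reverse primer's last k bases, so a perfect k-base overlap needs the forward primer's last k bases to equal them.
Comparing (forward last k vs required): k=1: C vs G ✗; k=2: TC vs GG ✗; k=3: ATC vs GGA ✗; k=4: AATC vs GGAA ✗; k=5: GAATC vs GGAAT ✗; k=6: GGAATC vs GGAATC ✓; k=7: GGGAATC vs GGAATCT ✗.
Only k = 6 is perfect, so the longest perfect 3' overlap is 6.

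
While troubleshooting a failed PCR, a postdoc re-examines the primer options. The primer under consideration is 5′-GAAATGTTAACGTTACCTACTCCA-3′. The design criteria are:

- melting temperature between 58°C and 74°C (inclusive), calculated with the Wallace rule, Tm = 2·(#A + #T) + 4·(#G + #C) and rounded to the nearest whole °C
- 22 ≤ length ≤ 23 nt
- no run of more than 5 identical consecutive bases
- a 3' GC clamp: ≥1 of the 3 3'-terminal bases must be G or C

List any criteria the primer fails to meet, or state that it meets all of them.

Fails: length.

Base counts: A=8, T=7, G=3, C=6 (length 24).
Tm: Tm = 2·15 + 4·9 = 66°C ✓
length: length 24, outside 22–23 ✗
homopolymer run: longest run = 3 ✓
GC clamp: 3' end CCA has 2 G/C ✓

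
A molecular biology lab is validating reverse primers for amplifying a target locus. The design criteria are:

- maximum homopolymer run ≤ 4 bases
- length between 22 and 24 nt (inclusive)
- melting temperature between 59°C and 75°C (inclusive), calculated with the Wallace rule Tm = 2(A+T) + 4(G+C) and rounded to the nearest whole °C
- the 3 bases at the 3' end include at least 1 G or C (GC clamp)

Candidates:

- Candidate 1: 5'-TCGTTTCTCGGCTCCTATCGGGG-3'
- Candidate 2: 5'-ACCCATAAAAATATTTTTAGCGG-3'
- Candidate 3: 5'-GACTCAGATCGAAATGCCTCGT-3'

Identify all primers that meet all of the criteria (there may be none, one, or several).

Candidate 1 and Candidate 3.

Candidate 1 (23 nt, A=1 T=8 G=7 C=7): longest run = 4 ✓; length 23 ✓; Tm = 2·9 + 4·14 = 74°C ✓; 3' end GGG has 3 G/C ✓ — passes.
Candidate 2 (23 nt, A=9 T=7 G=3 C=4): longest run = 5, exceeds 4 ✗; length 23 ✓; Tm = 2·16 + 4·7 = 60°C ✓; 3' end CGG has 3 G/C ✓ — fails.
Candidate 3 (22 nt, A=6 T=5 G=5 C=6): longest run = 3 ✓; length 22 ✓; Tm = 2·11 + 4·11 = 66°C ✓; 3' end CGT has 2 G/C ✓ — passes.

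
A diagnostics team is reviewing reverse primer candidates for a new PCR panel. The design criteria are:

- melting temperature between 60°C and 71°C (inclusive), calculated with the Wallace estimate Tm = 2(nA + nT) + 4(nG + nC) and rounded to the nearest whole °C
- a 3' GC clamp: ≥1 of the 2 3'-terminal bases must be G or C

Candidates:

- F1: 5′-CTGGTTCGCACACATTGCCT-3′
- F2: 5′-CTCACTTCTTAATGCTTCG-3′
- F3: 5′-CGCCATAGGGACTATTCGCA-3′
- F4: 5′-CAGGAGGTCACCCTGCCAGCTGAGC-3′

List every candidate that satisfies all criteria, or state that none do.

F1 and F3.

F1 (20 nt, A=3 T=6 G=4 C=7): Tm = 2·9 + 4·11 = 62°C ✓; 3' end CT has 1 G/C ✓ — passes.
F2 (19 nt, A=3 T=8 G=2 C=6): Tm = 2·11 + 4·8 = 54°C, outside 60–71°C ✗; 3' end CG has 2 G/C ✓ — fails.
F3 (20 nt, A=5 T=4 G=5 C=6): Tm = 2·9 + 4·11 = 62°C ✓; 3' end CA has 1 G/C ✓ — passes.
F4 (25 nt, A=5 T=3 G=8 C=9): Tm = 2·8 + 4·17 = 84°C, outside 60–71°C ✗; 3' end GC has 2 G/C ✓ — fails.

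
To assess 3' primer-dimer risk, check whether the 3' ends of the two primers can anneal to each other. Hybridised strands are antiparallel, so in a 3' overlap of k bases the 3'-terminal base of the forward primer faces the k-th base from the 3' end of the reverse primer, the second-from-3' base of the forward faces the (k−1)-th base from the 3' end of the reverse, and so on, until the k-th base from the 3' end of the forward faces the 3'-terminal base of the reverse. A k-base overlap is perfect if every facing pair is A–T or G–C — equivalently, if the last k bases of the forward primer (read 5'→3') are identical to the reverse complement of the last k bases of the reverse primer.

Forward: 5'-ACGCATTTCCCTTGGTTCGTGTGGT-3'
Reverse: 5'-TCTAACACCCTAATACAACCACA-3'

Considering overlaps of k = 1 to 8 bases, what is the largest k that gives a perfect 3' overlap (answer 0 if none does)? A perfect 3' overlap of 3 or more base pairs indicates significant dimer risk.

Last 8 bases (5'→3') — forward …CGTGTGGT, reverse …CAACCACA.
Reverse complement of the reverse primer's last 8 bases: TGTGGTTG; its first k bases are the reverse complement of the reverse primer's last k bases, so a perfect k-base overlap needs the forward primer's last k bases to equal them.
Comparing (forward last k vs required): k=1: T vs T ✓; k=2: GT vs TG ✗; k=3: GGT vs TGT ✗; k=4: TGGT vs TGTG ✗; k=5: GTGGT vs TGTGG ✗; k=6: TGTGGT vs TGTGGT ✓; k=7: GTGTGGT vs TGTGGTT ✗; k=8: CGTGTGGT vs TGTGGTTG ✗.
Perfect overlaps at k = 1, 6; the largest is 6.

Longest perfect overlap: 6 complementary base pairs; significant dimer risk (threshold 3).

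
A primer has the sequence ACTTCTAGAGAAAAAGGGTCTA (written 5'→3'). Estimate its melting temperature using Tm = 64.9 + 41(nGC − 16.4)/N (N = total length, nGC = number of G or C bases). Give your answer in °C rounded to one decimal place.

Base counts: A=9, T=5, G=5, C=3; G+C = 8, N = 22.
Tm = 64.9 + 41·(8 − 16.4)/22 = 64.9 + -344.40/22 = 49.2°C.

49.2°C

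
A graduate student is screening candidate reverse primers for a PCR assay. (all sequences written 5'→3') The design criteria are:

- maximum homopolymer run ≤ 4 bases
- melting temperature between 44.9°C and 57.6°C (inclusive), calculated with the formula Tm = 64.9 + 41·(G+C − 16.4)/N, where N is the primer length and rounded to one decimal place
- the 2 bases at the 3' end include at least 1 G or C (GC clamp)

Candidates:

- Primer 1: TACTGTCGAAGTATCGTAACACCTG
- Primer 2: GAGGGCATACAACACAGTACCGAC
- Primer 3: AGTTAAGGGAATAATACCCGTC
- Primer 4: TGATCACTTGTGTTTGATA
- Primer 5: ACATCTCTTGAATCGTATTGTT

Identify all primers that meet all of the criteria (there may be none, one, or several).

Primer 1 (25 nt, A=7 T=7 G=5 C=6): longest run = 2 ✓; Tm = 64.9 + 41·(11 − 16.4)/25 = 56.0°C ✓; 3' end TG has 1 G/C ✓ — passes.
Primer 2 (24 nt, A=9 T=2 G=6 C=7): longest run = 3 ✓; Tm = 64.9 + 41·(13 − 16.4)/24 = 59.1°C, outside 44.9–57.6°C ✗; 3' end AC has 1 G/C ✓ — fails.
Primer 3 (22 nt, A=8 T=5 G=5 C=4): longest run = 3 ✓; Tm = 64.9 + 41·(9 − 16.4)/22 = 51.1°C ✓; 3' end TC has 1 G/C ✓ — passes.
Primer 4 (19 nt, A=4 T=9 G=4 C=2): longest run = 3 ✓; Tm = 64.9 + 41·(6 − 16.4)/19 = 42.5°C, outside 44.9–57.6°C ✗; 3' end TA has 0 G/C, need ≥1 ✗ — fails.
Primer 5 (22 nt, A=5 T=10 G=3 C=4): longest run = 2 ✓; Tm = 64.9 + 41·(7 − 16.4)/22 = 47.4°C ✓; 3' end TT has 0 G/C, need ≥1 ✗ — fails.

Primer 1 and Primer 3.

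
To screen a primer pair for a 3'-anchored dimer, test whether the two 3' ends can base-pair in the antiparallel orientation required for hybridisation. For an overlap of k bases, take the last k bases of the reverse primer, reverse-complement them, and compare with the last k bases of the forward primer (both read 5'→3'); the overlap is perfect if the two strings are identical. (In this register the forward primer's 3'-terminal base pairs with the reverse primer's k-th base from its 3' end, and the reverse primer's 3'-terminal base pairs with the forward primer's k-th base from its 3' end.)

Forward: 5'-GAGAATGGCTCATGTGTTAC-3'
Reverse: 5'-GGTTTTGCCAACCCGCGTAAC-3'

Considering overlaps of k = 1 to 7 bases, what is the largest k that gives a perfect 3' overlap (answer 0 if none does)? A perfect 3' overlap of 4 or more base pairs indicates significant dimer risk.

Longest perfect overlap: 5 complementary base pairs; significant dimer risk (threshold 4).

Last 7 bases (5'→3') — forward …GTGTTAC, reverse …GCGTAAC.
Reverse complement of the reverse primer's last 7 bases: GTTACGC; its first k bases are the reverse complement of the reverse primer's last k bases, so a perfect k-base overlap needs the forward primer's last k bases to equal them.
Comparing (forward last k vs required): k=1: C vs G ✗; k=2: AC vs GT ✗; k=3: TAC vs GTT ✗; k=4: TTAC vs GTTA ✗; k=5: GTTAC vs GTTAC ✓; k=6: TGTTAC vs GTTACG ✗; k=7: GTGTTAC vs GTTACGC ✗.
Only k = 5 is perfect, so the longest perfect 3' overlap is 5.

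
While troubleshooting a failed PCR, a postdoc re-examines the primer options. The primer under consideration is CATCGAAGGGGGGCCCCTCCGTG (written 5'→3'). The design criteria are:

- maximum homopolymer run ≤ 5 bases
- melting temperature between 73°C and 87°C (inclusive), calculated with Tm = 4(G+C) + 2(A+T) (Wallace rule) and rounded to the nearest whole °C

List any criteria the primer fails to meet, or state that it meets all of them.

Fails: homopolymer run.

Base counts: A=3, T=3, G=9, C=8 (length 23).
homopolymer run: longest run = 6, exceeds 5 ✗
Tm: Tm = 2·6 + 4·17 = 80°C ✓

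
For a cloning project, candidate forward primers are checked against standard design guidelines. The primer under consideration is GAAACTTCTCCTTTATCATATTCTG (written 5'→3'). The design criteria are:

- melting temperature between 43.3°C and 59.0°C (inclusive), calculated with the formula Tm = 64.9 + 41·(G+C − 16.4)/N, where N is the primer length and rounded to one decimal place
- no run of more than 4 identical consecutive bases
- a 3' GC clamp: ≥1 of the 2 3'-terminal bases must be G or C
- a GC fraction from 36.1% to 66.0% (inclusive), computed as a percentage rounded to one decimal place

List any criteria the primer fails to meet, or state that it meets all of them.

Fails: GC content.

Base counts: A=6, T=11, G=2, C=6 (length 25).
Tm: Tm = 64.9 + 41·(8 − 16.4)/25 = 51.1°C ✓
homopolymer run: longest run = 3 ✓
GC clamp: 3' end TG has 1 G/C ✓
GC content: GC 8/25 = 32.0%, outside 36.1–66.0% ✗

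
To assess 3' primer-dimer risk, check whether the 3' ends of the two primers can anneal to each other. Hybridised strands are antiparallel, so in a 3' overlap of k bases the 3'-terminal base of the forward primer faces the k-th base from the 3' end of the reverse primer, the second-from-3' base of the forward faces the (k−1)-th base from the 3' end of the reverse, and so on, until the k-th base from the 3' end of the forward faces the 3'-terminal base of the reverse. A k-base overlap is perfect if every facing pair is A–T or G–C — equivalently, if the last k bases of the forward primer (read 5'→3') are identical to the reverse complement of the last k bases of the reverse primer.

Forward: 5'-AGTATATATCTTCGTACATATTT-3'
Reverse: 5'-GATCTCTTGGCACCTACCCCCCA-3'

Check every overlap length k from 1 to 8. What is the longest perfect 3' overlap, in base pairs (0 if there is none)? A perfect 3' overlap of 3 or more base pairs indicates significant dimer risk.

Last 8 bases (5'→3') — forward …ACATATTT, reverse …ACCCCCCA.
Reverse complement of the reverse primer's last 8 bases: TGGGGGGT; its first k bases are the reverse complement of the reverse primer's last k bases, so a perfect k-base overlap needs the forward primer's last k bases to equal them.
Comparing (forward last k vs required): k=1: T vs T ✓; k=2: TT vs TG ✗; k=3: TTT vs TGG ✗; k=4: ATTT vs TGGG ✗; k=5: TATTT vs TGGGG ✗; k=6: ATATTT vs TGGGGG ✗; k=7: CATATTT vs TGGGGGG ✗; k=8: ACATATTT vs TGGGGGGT ✗.
Only k = 1 is perfect, so the longest perfect 3' overlap is 1.

Longest perfect overlap: 1 complementary base pair; below the dimer-risk threshold (threshold 3).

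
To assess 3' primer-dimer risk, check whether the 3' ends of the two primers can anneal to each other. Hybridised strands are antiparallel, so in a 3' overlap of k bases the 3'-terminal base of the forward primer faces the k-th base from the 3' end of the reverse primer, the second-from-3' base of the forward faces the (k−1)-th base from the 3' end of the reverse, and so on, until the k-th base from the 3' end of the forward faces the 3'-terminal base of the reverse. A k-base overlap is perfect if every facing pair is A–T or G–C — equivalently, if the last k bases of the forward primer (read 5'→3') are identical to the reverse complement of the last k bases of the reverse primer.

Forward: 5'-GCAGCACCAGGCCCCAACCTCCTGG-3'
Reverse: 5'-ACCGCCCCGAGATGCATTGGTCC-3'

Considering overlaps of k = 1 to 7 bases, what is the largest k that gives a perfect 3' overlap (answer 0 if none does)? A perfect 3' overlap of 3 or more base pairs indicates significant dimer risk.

Longest perfect overlap: 2 complementary base pairs; below the dimer-risk threshold (threshold 3).

Last 7 bases (5'→3') — forward …CTCCTGG, reverse …TTGGTCC.
Reverse complement of the reverse primer's last 7 bases: GGACCAA; its first k bases are the reverse complement of the reverse primer's last k bases, so a perfect k-base overlap needs the forward primer's last k bases to equal them.
Comparing (forward last k vs required): k=1: G vs G ✓; k=2: GG vs GG ✓; k=3: TGG vs GGA ✗; k=4: CTGG vs GGAC ✗; k=5: CCTGG vs GGACC ✗; k=6: TCCTGG vs GGACCA ✗; k=7: CTCCTGG vs GGACCAA ✗.
Perfect overlaps at k = 1, 2; the largest is 2.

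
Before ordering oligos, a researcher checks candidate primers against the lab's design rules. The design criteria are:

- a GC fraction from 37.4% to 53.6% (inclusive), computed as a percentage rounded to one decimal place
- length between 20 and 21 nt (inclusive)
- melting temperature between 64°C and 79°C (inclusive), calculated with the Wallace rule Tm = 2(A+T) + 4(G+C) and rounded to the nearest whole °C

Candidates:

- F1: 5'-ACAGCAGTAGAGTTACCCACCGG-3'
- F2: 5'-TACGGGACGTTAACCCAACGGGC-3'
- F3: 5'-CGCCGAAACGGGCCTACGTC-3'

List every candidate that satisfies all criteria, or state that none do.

F1 (23 nt, A=7 T=3 G=6 C=7): GC 13/23 = 56.5%, outside 37.4–53.6% ✗; length 23, outside 20–21 ✗; Tm = 2·10 + 4·13 = 72°C ✓ — fails.
F2 (23 nt, A=6 T=3 G=7 C=7): GC 14/23 = 60.9%, outside 37.4–53.6% ✗; length 23, outside 20–21 ✗; Tm = 2·9 + 4·14 = 74°C ✓ — fails.
F3 (20 nt, A=4 T=2 G=6 C=8): GC 14/20 = 70.0%, outside 37.4–53.6% ✗; length 20 ✓; Tm = 2·6 + 4·14 = 68°C ✓ — fails.

None of the candidates satisfy all criteria.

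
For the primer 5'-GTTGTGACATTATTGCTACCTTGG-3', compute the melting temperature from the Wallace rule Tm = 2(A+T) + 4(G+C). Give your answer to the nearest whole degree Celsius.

Base counts: A=4, T=10, G=6, C=4 (length 24).
Tm = 2·(4+10) + 4·(6+4) = 2·14 + 4·10 = 28 + 40 = 68°C.

68°C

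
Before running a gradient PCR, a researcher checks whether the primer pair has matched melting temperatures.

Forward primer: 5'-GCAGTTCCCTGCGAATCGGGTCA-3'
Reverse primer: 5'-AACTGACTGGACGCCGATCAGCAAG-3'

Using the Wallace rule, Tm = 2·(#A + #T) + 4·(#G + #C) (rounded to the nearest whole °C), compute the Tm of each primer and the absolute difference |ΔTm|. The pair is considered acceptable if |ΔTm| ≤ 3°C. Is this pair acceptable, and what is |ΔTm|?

|ΔTm| = 4°C; the pair is not acceptable.

Forward: A=4 T=5 G=7 C=7 → Tm = 2·9 + 4·14 = 74°C.
Reverse: A=8 T=3 G=7 C=7 → Tm = 2·11 + 4·14 = 78°C.
|ΔTm| = |74 − 78| = 4°C, > 3°C.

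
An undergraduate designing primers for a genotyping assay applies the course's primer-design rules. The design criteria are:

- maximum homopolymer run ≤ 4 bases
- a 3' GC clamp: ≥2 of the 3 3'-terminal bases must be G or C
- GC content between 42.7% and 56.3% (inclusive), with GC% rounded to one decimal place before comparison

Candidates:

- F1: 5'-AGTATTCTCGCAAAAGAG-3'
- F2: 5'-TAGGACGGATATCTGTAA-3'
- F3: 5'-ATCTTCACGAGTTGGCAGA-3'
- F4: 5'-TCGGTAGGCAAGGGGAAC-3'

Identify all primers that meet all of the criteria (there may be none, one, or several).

F1 (18 nt, A=7 T=4 G=4 C=3): longest run = 4 ✓; 3' end GAG has 2 G/C ✓; GC 7/18 = 38.9%, outside 42.7–56.3% ✗ — fails.
F2 (18 nt, A=6 T=5 G=5 C=2): longest run = 2 ✓; 3' end TAA has 0 G/C, need ≥2 ✗; GC 7/18 = 38.9%, outside 42.7–56.3% ✗ — fails.
F3 (19 nt, A=5 T=5 G=5 C=4): longest run = 2 ✓; 3' end AGA has 1 G/C, need ≥2 ✗; GC 9/19 = 47.4% ✓ — fails.
F4 (18 nt, A=5 T=2 G=8 C=3): longest run = 4 ✓; 3' end AAC has 1 G/C, need ≥2 ✗; GC 11/18 = 61.1%, outside 42.7–56.3% ✗ — fails.

None of the candidates satisfy all criteria.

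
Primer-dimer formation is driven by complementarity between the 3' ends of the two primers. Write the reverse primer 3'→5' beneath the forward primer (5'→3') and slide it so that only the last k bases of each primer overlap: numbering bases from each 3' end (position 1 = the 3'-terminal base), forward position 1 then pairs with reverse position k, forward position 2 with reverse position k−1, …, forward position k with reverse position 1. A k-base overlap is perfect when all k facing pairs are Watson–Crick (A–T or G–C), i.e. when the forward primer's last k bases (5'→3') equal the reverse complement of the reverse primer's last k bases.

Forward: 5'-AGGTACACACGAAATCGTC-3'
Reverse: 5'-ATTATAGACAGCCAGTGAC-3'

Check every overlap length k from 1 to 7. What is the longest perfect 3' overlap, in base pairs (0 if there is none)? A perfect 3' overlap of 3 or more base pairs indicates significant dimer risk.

Last 7 bases (5'→3') — forward …AATCGTC, reverse …CAGTGAC.
Reverse complement of the reverse primer's last 7 bases: GTCACTG; its first k bases are the reverse complement of the reverse primer's last k bases, so a perfect k-base overlap needs the forward primer's last k bases to equal them.
Comparing (forward last k vs required): k=1: C vs G ✗; k=2: TC vs GT ✗; k=3: GTC vs GTC ✓; k=4: CGTC vs GTCA ✗; k=5: TCGTC vs GTCAC ✗; k=6: ATCGTC vs GTCACT ✗; k=7: AATCGTC vs GTCACTG ✗.
Only k = 3 is perfect, so the longest perfect 3' overlap is 3.

Longest perfect overlap: 3 complementary base pairs; significant dimer risk (threshold 3).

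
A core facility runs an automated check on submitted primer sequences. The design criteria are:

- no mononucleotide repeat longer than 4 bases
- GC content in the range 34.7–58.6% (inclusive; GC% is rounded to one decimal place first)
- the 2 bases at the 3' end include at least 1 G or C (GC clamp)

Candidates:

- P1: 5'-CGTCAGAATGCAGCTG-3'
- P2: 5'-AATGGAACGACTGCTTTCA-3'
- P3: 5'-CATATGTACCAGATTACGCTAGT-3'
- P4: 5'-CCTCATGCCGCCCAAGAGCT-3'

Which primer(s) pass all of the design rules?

P1 (16 nt, A=4 T=3 G=5 C=4): longest run = 2 ✓; GC 9/16 = 56.3% ✓; 3' end TG has 1 G/C ✓ — passes.
P2 (19 nt, A=6 T=5 G=4 C=4): longest run = 3 ✓; GC 8/19 = 42.1% ✓; 3' end CA has 1 G/C ✓ — passes.
P3 (23 nt, A=7 T=7 G=4 C=5): longest run = 2 ✓; GC 9/23 = 39.1% ✓; 3' end GT has 1 G/C ✓ — passes.
P4 (20 nt, A=4 T=3 G=4 C=9): longest run = 3 ✓; GC 13/20 = 65.0%, outside 34.7–58.6% ✗; 3' end CT has 1 G/C ✓ — fails.

P1, P2 and P3.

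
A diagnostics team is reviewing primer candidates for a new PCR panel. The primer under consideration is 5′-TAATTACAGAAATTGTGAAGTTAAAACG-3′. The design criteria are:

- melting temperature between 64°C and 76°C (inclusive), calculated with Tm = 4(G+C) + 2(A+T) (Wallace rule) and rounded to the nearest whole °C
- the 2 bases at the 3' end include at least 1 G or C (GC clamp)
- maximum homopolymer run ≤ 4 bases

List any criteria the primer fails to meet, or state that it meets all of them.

Meets all criteria.

Base counts: A=13, T=8, G=5, C=2 (length 28).
Tm: Tm = 2·21 + 4·7 = 70°C ✓
GC clamp: 3' end CG has 2 G/C ✓
homopolymer run: longest run = 4 ✓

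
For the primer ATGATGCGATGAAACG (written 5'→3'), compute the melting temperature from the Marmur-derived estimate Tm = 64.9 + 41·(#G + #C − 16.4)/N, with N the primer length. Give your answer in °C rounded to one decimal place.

40.8°C

Base counts: A=6, T=3, G=5, C=2; G+C = 7, N = 16.
Tm = 64.9 + 41·(7 − 16.4)/16 = 64.9 + -385.40/16 = 40.8°C.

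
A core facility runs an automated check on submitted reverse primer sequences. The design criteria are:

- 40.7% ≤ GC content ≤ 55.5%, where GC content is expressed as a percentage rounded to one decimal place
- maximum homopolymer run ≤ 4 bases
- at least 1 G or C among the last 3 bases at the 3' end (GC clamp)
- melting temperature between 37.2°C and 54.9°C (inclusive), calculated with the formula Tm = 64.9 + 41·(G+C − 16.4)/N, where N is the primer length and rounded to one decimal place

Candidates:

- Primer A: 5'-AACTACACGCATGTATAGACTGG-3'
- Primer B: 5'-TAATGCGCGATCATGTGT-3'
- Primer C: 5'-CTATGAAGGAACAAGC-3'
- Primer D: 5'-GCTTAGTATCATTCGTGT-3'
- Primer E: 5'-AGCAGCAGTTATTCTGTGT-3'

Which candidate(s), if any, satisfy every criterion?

Primer A, Primer B, Primer C and Primer E.

Primer A (23 nt, A=8 T=5 G=5 C=5): GC 10/23 = 43.5% ✓; longest run = 2 ✓; 3' end TGG has 2 G/C ✓; Tm = 64.9 + 41·(10 − 16.4)/23 = 53.5°C ✓ — passes.
Primer B (18 nt, A=4 T=6 G=5 C=3): GC 8/18 = 44.4% ✓; longest run = 2 ✓; 3' end TGT has 1 G/C ✓; Tm = 64.9 + 41·(8 − 16.4)/18 = 45.8°C ✓ — passes.
Primer C (16 nt, A=7 T=2 G=4 C=3): GC 7/16 = 43.8% ✓; longest run = 2 ✓; 3' end AGC has 2 G/C ✓; Tm = 64.9 + 41·(7 − 16.4)/16 = 40.8°C ✓ — passes.
Primer D (18 nt, A=3 T=8 G=4 C=3): GC 7/18 = 38.9%, outside 40.7–55.5% ✗; longest run = 2 ✓; 3' end TGT has 1 G/C ✓; Tm = 64.9 + 41·(7 − 16.4)/18 = 43.5°C ✓ — fails.
Primer E (19 nt, A=4 T=7 G=5 C=3): GC 8/19 = 42.1% ✓; longest run = 2 ✓; 3' end TGT has 1 G/C ✓; Tm = 64.9 + 41·(8 − 16.4)/19 = 46.8°C ✓ — passes.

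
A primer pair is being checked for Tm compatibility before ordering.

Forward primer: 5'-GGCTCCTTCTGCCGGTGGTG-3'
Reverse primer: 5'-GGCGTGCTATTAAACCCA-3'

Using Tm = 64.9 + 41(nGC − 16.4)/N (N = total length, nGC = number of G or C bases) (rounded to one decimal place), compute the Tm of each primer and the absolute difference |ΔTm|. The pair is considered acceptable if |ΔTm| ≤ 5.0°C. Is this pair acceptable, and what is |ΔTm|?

|ΔTm| = 12.0°C; the pair is not acceptable.

Forward: G+C = 14, N = 20 → Tm = 64.9 + 41·(14 − 16.4)/20 = 60.0°C.
Reverse: G+C = 9, N = 18 → Tm = 64.9 + 41·(9 − 16.4)/18 = 48.0°C.
|ΔTm| = |60.0 − 48.0| = 12.0°C, > 5.0°C.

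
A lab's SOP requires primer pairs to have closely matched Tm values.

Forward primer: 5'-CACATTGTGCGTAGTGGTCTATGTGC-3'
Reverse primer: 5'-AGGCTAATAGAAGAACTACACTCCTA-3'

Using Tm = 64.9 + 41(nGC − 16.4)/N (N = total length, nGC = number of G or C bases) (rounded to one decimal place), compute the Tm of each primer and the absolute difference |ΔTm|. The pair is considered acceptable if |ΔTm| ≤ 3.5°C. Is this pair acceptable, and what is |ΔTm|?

|ΔTm| = 4.7°C; the pair is not acceptable.

Forward: G+C = 13, N = 26 → Tm = 64.9 + 41·(13 − 16.4)/26 = 59.5°C.
Reverse: G+C = 10, N = 26 → Tm = 64.9 + 41·(10 − 16.4)/26 = 54.8°C.
|ΔTm| = |59.5 − 54.8| = 4.7°C, > 3.5°C.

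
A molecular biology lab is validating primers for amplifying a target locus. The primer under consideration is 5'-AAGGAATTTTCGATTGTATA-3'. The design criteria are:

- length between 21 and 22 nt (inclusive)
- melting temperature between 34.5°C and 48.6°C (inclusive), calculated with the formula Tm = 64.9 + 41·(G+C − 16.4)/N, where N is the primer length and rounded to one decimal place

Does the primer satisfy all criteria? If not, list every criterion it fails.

Fails: length.

Base counts: A=7, T=8, G=4, C=1 (length 20).
length: length 20, outside 21–22 ✗
Tm: Tm = 64.9 + 41·(5 − 16.4)/20 = 41.5°C ✓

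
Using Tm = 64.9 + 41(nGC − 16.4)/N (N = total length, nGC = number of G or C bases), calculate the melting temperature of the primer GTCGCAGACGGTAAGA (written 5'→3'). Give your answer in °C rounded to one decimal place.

45.9°C

Base counts: A=5, T=2, G=6, C=3; G+C = 9, N = 16.
Tm = 64.9 + 41·(9 − 16.4)/16 = 64.9 + -303.40/16 = 45.9°C.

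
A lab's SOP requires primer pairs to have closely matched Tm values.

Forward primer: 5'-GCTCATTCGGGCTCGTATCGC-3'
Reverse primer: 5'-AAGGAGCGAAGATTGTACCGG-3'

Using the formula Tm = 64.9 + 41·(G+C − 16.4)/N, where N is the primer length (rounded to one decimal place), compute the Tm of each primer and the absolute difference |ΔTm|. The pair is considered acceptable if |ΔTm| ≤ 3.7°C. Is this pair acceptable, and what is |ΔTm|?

|ΔTm| = 3.9°C; the pair is not acceptable.

Forward: G+C = 13, N = 21 → Tm = 64.9 + 41·(13 − 16.4)/21 = 58.3°C.
Reverse: G+C = 11, N = 21 → Tm = 64.9 + 41·(11 − 16.4)/21 = 54.4°C.
|ΔTm| = |58.3 − 54.4| = 3.9°C, > 3.7°C.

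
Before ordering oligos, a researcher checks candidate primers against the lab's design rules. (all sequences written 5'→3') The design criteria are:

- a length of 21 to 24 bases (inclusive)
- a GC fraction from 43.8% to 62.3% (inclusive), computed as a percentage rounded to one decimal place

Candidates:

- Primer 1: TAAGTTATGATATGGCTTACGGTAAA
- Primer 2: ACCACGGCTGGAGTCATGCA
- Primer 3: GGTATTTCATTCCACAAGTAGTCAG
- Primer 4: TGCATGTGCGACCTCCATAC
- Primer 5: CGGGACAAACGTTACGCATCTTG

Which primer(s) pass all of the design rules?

Primer 5 only.

Primer 1 (26 nt, A=9 T=9 G=6 C=2): length 26, outside 21–24 ✗; GC 8/26 = 30.8%, outside 43.8–62.3% ✗ — fails.
Primer 2 (20 nt, A=5 T=3 G=6 C=6): length 20, outside 21–24 ✗; GC 12/20 = 60.0% ✓ — fails.
Primer 3 (25 nt, A=7 T=8 G=5 C=5): length 25, outside 21–24 ✗; GC 10/25 = 40.0%, outside 43.8–62.3% ✗ — fails.
Primer 4 (20 nt, A=4 T=5 G=4 C=7): length 20, outside 21–24 ✗; GC 11/20 = 55.0% ✓ — fails.
Primer 5 (23 nt, A=6 T=5 G=6 C=6): length 23 ✓; GC 12/23 = 52.2% ✓ — passes.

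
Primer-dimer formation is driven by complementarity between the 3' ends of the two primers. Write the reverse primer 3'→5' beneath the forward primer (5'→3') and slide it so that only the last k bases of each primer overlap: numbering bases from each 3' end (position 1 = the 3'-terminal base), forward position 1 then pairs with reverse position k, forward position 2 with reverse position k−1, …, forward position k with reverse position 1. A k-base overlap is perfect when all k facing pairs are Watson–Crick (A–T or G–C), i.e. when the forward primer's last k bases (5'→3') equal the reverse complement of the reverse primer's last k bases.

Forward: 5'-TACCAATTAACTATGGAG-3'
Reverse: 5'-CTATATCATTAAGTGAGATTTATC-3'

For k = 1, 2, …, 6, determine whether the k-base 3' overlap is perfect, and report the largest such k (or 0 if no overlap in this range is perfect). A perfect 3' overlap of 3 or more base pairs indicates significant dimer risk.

Last 6 bases (5'→3') — forward …ATGGAG, reverse …TTTATC.
Reverse complement of the reverse primer's last 6 bases: GATAAA; its first k bases are the reverse complement of the reverse primer's last k bases, so a perfect k-base overlap needs the forward primer's last k bases to equal them.
Comparing (forward last k vs required): k=1: G vs G ✓; k=2: AG vs GA ✗; k=3: GAG vs GAT ✗; k=4: GGAG vs GATA ✗; k=5: TGGAG vs GATAA ✗; k=6: ATGGAG vs GATAAA ✗.
Only k = 1 is perfect, so the longest perfect 3' overlap is 1.

Longest perfect overlap: 1 complementary base pair; below the dimer-risk threshold (threshold 3).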